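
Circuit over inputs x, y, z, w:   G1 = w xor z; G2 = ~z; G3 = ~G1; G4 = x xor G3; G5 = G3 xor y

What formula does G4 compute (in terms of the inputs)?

G1 = w xor z
G3 = ~G1 = ~(w xor z)
G4 = x xor G3 = x xor ~(w xor z)

x xor ~(w xor z)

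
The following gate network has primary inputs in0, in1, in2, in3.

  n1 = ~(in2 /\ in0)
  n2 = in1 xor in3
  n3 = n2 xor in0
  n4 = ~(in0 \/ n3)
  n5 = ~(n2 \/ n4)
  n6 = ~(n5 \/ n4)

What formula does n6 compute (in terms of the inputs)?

n2 = in1 xor in3
n3 = n2 xor in0 = (in1 xor in3) xor in0
n4 = ~(in0 \/ n3) = ~(in0 \/ ((in1 xor in3) xor in0))
n5 = ~(n2 \/ n4) = ~((in1 xor in3) \/ (~(in0 \/ ((in1 xor in3) xor in0))))
n6 = ~(n5 \/ n4) = ~((~((in1 xor in3) \/ (~(in0 \/ ((in1 xor in3) xor in0))))) \/ (~(in0 \/ ((in1 xor in3) xor in0))))

~((~((in1 xor in3) \/ (~(in0 \/ ((in1 xor in3) xor in0))))) \/ (~(in0 \/ ((in1 xor in3) xor in0))))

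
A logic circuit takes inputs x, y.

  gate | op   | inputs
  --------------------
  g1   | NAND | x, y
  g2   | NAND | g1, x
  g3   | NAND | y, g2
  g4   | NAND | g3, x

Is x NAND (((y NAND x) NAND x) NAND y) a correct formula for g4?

Yes

g1 = x NAND y
g2 = g1 NAND x = (x NAND y) NAND x
g3 = y NAND g2 = y NAND ((x NAND y) NAND x)
g4 = g3 NAND x = (y NAND ((x NAND y) NAND x)) NAND x
At x=1, y=0: circuit gives 0, formula gives 0.
At x=0, y=0: circuit gives 1, formula gives 1.
Agrees on all 4 inputs.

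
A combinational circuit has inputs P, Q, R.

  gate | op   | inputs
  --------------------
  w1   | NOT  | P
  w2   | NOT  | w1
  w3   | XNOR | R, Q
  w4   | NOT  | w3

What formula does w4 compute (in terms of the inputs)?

w3 = R XNOR Q
w4 = NOT w3 = NOT (R XNOR Q)

NOT (R XNOR Q)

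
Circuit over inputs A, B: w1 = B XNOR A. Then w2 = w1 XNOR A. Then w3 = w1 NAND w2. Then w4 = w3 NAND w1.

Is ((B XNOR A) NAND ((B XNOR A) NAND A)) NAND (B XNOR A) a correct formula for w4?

w1 = B XNOR A
w2 = w1 XNOR A = (B XNOR A) XNOR A
w3 = w1 NAND w2 = (B XNOR A) NAND ((B XNOR A) XNOR A)
w4 = w3 NAND w1 = ((B XNOR A) NAND ((B XNOR A) XNOR A)) NAND (B XNOR A)
At A=0, B=0: circuit gives 0, formula gives 1.

No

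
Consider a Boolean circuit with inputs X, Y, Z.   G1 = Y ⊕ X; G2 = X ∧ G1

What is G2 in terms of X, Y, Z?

X ∧ (Y ⊕ X)

G1 = Y ⊕ X
G2 = X ∧ G1 = X ∧ (Y ⊕ X)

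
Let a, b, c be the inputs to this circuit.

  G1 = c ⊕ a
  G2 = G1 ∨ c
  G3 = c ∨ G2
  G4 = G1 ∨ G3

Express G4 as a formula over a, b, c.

G1 = c ⊕ a
G2 = G1 ∨ c = (c ⊕ a) ∨ c
G3 = c ∨ G2 = c ∨ ((c ⊕ a) ∨ c)
G4 = G1 ∨ G3 = (c ⊕ a) ∨ (c ∨ ((c ⊕ a) ∨ c))

(c ⊕ a) ∨ (c ∨ ((c ⊕ a) ∨ c))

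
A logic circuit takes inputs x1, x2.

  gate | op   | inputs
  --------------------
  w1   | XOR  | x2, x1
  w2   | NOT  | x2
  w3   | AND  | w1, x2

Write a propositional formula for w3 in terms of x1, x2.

(x2 XOR x1) AND x2

w1 = x2 XOR x1
w3 = w1 AND x2 = (x2 XOR x1) AND x2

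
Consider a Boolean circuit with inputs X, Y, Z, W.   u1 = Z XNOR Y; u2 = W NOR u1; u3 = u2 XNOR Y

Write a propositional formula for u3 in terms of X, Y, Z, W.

(W NOR (Z XNOR Y)) XNOR Y

u1 = Z XNOR Y
u2 = W NOR u1 = W NOR (Z XNOR Y)
u3 = u2 XNOR Y = (W NOR (Z XNOR Y)) XNOR Y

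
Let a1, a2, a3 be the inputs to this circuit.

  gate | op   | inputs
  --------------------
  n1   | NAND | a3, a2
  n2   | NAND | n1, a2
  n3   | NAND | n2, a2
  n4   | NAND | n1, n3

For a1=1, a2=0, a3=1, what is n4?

0

n1 = 1 NAND 0 = 1
n2 = 1 NAND 0 = 1
n3 = 1 NAND 0 = 1
n4 = 1 NAND 1 = 0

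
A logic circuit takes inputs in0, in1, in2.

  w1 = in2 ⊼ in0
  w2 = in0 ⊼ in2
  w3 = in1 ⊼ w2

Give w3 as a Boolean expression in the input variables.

in1 ⊼ (in0 ⊼ in2)

w2 = in0 ⊼ in2
w3 = in1 ⊼ w2 = in1 ⊼ (in0 ⊼ in2)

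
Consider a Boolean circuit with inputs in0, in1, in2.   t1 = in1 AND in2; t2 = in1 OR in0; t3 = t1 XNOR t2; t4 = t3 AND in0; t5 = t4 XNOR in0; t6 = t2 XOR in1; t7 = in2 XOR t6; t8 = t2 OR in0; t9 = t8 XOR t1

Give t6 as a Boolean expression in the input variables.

(in1 OR in0) XOR in1

t2 = in1 OR in0
t6 = t2 XOR in1 = (in1 OR in0) XOR in1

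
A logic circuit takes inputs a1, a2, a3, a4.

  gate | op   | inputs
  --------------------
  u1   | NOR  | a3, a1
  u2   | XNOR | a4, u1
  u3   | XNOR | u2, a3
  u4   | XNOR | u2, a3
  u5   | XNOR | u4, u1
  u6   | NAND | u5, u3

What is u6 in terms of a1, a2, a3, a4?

u1 = a3 NOR a1
u2 = a4 XNOR u1 = a4 XNOR (a3 NOR a1)
u3 = u2 XNOR a3 = (a4 XNOR (a3 NOR a1)) XNOR a3
u4 = u2 XNOR a3 = (a4 XNOR (a3 NOR a1)) XNOR a3
u5 = u4 XNOR u1 = ((a4 XNOR (a3 NOR a1)) XNOR a3) XNOR (a3 NOR a1)
u6 = u5 NAND u3 = (((a4 XNOR (a3 NOR a1)) XNOR a3) XNOR (a3 NOR a1)) NAND ((a4 XNOR (a3 NOR a1)) XNOR a3)

(((a4 XNOR (a3 NOR a1)) XNOR a3) XNOR (a3 NOR a1)) NAND ((a4 XNOR (a3 NOR a1)) XNOR a3)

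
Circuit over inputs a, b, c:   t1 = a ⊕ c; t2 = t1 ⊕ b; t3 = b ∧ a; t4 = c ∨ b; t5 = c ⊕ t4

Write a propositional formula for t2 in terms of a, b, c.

t1 = a ⊕ c
t2 = t1 ⊕ b = (a ⊕ c) ⊕ b

(a ⊕ c) ⊕ b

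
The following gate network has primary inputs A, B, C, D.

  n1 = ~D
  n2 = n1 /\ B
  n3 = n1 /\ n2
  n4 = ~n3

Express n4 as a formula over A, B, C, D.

~(~D /\ (~D /\ B))

n1 = ~D
n2 = n1 /\ B = ~D /\ B
n3 = n1 /\ n2 = ~D /\ (~D /\ B)
n4 = ~n3 = ~(~D /\ (~D /\ B))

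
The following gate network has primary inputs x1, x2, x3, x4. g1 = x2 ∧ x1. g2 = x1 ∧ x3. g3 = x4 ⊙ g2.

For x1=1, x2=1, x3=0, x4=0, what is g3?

g2 = 1 ∧ 0 = 0
g3 = 0 ⊙ 0 = 1

1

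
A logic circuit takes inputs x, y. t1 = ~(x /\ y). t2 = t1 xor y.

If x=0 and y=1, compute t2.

0

t1 = ~(0 /\ 1) = 1
t2 = 1 xor 1 = 0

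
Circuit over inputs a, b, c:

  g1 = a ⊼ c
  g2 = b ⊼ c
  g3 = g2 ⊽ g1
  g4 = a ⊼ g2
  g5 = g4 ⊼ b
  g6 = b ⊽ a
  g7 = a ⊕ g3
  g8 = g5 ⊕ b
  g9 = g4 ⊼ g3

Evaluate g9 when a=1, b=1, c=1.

g1 = 1 ⊼ 1 = 0
g2 = 1 ⊼ 1 = 0
g3 = 0 ⊽ 0 = 1
g4 = 1 ⊼ 0 = 1
g9 = 1 ⊼ 1 = 0

0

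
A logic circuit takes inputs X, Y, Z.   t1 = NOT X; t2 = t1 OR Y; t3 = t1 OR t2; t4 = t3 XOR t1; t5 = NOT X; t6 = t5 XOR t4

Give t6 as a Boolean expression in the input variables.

t1 = NOT X
t2 = t1 OR Y = NOT X OR Y
t3 = t1 OR t2 = NOT X OR (NOT X OR Y)
t4 = t3 XOR t1 = (NOT X OR (NOT X OR Y)) XOR NOT X
t5 = NOT X
t6 = t5 XOR t4 = NOT X XOR ((NOT X OR (NOT X OR Y)) XOR NOT X)

NOT X XOR ((NOT X OR (NOT X OR Y)) XOR NOT X)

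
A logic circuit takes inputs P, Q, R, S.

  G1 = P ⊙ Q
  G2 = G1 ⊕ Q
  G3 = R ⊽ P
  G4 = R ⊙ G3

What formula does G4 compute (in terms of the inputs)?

G3 = R ⊽ P
G4 = R ⊙ G3 = R ⊙ (R ⊽ P)

R ⊙ (R ⊽ P)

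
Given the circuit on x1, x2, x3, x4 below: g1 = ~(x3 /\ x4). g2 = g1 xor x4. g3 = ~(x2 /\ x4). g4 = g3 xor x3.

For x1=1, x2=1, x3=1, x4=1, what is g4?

1

g3 = ~(1 /\ 1) = 0
g4 = 0 xor 1 = 1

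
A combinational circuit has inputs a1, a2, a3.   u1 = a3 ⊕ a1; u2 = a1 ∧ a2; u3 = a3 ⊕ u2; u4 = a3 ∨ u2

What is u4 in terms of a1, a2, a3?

u2 = a1 ∧ a2
u4 = a3 ∨ u2 = a3 ∨ (a1 ∧ a2)

a3 ∨ (a1 ∧ a2)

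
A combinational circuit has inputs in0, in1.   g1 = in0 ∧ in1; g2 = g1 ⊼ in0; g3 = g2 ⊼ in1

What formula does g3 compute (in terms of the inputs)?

((in0 ∧ in1) ⊼ in0) ⊼ in1

g1 = in0 ∧ in1
g2 = g1 ⊼ in0 = (in0 ∧ in1) ⊼ in0
g3 = g2 ⊼ in1 = ((in0 ∧ in1) ⊼ in0) ⊼ in1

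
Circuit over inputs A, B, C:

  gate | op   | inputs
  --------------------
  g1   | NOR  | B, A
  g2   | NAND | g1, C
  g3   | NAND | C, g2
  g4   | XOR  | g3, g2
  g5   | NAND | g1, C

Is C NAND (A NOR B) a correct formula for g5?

g1 = B NOR A
g5 = g1 NAND C = (B NOR A) NAND C
At A=0, B=0, C=1: circuit gives 0, formula gives 0.
At A=0, B=0, C=0: circuit gives 1, formula gives 1.
Agrees on all 8 inputs.

Yes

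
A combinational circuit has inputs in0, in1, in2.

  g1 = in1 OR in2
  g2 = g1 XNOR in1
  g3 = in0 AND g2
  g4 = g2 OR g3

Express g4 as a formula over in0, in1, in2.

((in1 OR in2) XNOR in1) OR (in0 AND ((in1 OR in2) XNOR in1))

g1 = in1 OR in2
g2 = g1 XNOR in1 = (in1 OR in2) XNOR in1
g3 = in0 AND g2 = in0 AND ((in1 OR in2) XNOR in1)
g4 = g2 OR g3 = ((in1 OR in2) XNOR in1) OR (in0 AND ((in1 OR in2) XNOR in1))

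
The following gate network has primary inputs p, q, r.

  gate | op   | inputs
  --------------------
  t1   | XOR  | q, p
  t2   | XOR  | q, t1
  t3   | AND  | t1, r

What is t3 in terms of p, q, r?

(q XOR p) AND r

t1 = q XOR p
t3 = t1 AND r = (q XOR p) AND r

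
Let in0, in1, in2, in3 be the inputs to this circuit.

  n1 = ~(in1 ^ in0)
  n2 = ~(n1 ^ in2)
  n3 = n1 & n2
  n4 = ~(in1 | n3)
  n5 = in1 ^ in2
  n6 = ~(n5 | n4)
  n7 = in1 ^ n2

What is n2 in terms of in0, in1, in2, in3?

n1 = ~(in1 ^ in0)
n2 = ~(n1 ^ in2) = ~((~(in1 ^ in0)) ^ in2)

~((~(in1 ^ in0)) ^ in2)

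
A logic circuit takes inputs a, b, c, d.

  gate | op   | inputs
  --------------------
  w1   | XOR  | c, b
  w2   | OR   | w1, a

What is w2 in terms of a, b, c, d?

(c XOR b) OR a

w1 = c XOR b
w2 = w1 OR a = (c XOR b) OR a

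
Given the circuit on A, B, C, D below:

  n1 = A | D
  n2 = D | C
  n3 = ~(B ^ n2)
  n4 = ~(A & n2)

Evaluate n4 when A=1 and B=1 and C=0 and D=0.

n2 = 0 | 0 = 0
n4 = ~(1 & 0) = 1

1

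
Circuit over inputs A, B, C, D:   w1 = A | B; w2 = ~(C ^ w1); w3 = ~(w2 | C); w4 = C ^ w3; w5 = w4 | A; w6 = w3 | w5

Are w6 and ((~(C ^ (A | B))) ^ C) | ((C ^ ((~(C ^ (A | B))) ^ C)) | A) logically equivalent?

No

w1 = A | B
w2 = ~(C ^ w1) = ~(C ^ (A | B))
w3 = ~(w2 | C) = ~((~(C ^ (A | B))) | C)
w4 = C ^ w3 = C ^ (~((~(C ^ (A | B))) | C))
w5 = w4 | A = (C ^ (~((~(C ^ (A | B))) | C))) | A
w6 = w3 | w5 = (~((~(C ^ (A | B))) | C)) | ((C ^ (~((~(C ^ (A | B))) | C))) | A)
At A=0, B=0, C=0, D=0: circuit gives 0, formula gives 1.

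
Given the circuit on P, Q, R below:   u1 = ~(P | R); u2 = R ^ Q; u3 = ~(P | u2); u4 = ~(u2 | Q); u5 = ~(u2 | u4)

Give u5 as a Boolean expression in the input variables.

~((R ^ Q) | (~((R ^ Q) | Q)))

u2 = R ^ Q
u4 = ~(u2 | Q) = ~((R ^ Q) | Q)
u5 = ~(u2 | u4) = ~((R ^ Q) | (~((R ^ Q) | Q)))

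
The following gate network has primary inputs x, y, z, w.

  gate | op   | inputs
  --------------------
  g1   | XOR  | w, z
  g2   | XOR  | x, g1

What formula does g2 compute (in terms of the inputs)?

x XOR (w XOR z)

g1 = w XOR z
g2 = x XOR g1 = x XOR (w XOR z)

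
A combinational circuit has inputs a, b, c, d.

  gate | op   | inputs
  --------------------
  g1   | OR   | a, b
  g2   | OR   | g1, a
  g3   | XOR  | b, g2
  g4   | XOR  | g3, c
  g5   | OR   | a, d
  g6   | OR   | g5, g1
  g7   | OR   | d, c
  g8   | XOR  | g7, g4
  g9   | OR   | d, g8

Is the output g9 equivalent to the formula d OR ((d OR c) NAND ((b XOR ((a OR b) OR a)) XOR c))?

g1 = a OR b
g2 = g1 OR a = (a OR b) OR a
g3 = b XOR g2 = b XOR ((a OR b) OR a)
g4 = g3 XOR c = (b XOR ((a OR b) OR a)) XOR c
g7 = d OR c
g8 = g7 XOR g4 = (d OR c) XOR ((b XOR ((a OR b) OR a)) XOR c)
g9 = d OR g8 = d OR ((d OR c) XOR ((b XOR ((a OR b) OR a)) XOR c))
At a=0, b=0, c=0, d=0: circuit gives 0, formula gives 1.

No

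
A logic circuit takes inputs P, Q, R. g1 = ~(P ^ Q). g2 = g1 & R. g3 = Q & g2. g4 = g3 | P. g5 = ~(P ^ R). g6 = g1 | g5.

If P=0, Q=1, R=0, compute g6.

1

g1 = ~(0 ^ 1) = 0
g5 = ~(0 ^ 0) = 1
g6 = 0 | 1 = 1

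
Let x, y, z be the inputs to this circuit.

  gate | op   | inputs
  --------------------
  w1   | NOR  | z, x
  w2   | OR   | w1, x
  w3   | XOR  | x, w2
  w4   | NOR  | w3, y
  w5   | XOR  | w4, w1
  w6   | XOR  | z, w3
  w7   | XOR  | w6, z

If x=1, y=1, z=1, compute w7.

w1 = 1 NOR 1 = 0
w2 = 0 OR 1 = 1
w3 = 1 XOR 1 = 0
w6 = 1 XOR 0 = 1
w7 = 1 XOR 1 = 0

0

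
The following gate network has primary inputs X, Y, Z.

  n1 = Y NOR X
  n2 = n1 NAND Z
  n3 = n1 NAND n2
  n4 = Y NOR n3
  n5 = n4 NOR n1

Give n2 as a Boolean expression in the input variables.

n1 = Y NOR X
n2 = n1 NAND Z = (Y NOR X) NAND Z

(Y NOR X) NAND Z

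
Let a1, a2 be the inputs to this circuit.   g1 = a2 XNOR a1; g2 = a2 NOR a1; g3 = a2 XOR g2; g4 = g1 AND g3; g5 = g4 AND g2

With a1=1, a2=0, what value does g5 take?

g1 = 0 XNOR 1 = 0
g2 = 0 NOR 1 = 0
g3 = 0 XOR 0 = 0
g4 = 0 AND 0 = 0
g5 = 0 AND 0 = 0

0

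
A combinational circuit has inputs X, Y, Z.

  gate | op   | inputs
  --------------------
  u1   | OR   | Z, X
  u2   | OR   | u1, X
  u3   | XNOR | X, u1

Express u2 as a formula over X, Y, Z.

u1 = Z OR X
u2 = u1 OR X = (Z OR X) OR X

(Z OR X) OR X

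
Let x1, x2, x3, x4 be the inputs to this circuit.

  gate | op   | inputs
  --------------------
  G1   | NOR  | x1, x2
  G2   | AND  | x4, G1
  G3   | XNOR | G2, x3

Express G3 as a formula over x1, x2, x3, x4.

G1 = x1 NOR x2
G2 = x4 AND G1 = x4 AND (x1 NOR x2)
G3 = G2 XNOR x3 = (x4 AND (x1 NOR x2)) XNOR x3

(x4 AND (x1 NOR x2)) XNOR x3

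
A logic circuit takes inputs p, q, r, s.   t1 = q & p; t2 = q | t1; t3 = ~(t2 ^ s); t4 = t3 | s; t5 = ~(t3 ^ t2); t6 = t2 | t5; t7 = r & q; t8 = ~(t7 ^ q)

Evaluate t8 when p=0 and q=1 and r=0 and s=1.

0

t7 = 0 & 1 = 0
t8 = ~(0 ^ 1) = 0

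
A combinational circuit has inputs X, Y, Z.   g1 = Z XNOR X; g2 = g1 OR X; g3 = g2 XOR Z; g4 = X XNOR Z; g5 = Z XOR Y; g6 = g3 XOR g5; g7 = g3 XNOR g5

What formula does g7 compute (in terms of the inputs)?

g1 = Z XNOR X
g2 = g1 OR X = (Z XNOR X) OR X
g3 = g2 XOR Z = ((Z XNOR X) OR X) XOR Z
g5 = Z XOR Y
g7 = g3 XNOR g5 = (((Z XNOR X) OR X) XOR Z) XNOR (Z XOR Y)

(((Z XNOR X) OR X) XOR Z) XNOR (Z XOR Y)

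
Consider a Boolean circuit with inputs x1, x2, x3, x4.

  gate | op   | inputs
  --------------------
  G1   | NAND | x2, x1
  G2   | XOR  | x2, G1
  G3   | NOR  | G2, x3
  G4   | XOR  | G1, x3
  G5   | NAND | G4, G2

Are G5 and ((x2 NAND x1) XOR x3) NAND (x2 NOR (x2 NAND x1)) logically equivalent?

No

G1 = x2 NAND x1
G2 = x2 XOR G1 = x2 XOR (x2 NAND x1)
G4 = G1 XOR x3 = (x2 NAND x1) XOR x3
G5 = G4 NAND G2 = ((x2 NAND x1) XOR x3) NAND (x2 XOR (x2 NAND x1))
At x1=0, x2=0, x3=0, x4=0: circuit gives 0, formula gives 1.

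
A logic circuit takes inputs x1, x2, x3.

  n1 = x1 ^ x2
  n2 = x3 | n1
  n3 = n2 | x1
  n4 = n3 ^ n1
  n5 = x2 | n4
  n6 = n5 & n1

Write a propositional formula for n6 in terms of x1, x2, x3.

n1 = x1 ^ x2
n2 = x3 | n1 = x3 | (x1 ^ x2)
n3 = n2 | x1 = (x3 | (x1 ^ x2)) | x1
n4 = n3 ^ n1 = ((x3 | (x1 ^ x2)) | x1) ^ (x1 ^ x2)
n5 = x2 | n4 = x2 | (((x3 | (x1 ^ x2)) | x1) ^ (x1 ^ x2))
n6 = n5 & n1 = (x2 | (((x3 | (x1 ^ x2)) | x1) ^ (x1 ^ x2))) & (x1 ^ x2)

(x2 | (((x3 | (x1 ^ x2)) | x1) ^ (x1 ^ x2))) & (x1 ^ x2)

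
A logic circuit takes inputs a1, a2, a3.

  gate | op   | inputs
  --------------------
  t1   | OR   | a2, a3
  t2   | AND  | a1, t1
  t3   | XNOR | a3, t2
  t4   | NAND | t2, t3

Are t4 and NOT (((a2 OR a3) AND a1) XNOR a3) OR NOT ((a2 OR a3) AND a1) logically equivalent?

t1 = a2 OR a3
t2 = a1 AND t1 = a1 AND (a2 OR a3)
t3 = a3 XNOR t2 = a3 XNOR (a1 AND (a2 OR a3))
t4 = t2 NAND t3 = (a1 AND (a2 OR a3)) NAND (a3 XNOR (a1 AND (a2 OR a3)))
At a1=1, a2=0, a3=1: circuit gives 0, formula gives 0.
At a1=0, a2=0, a3=0: circuit gives 1, formula gives 1.
Agrees on all 8 inputs.

Yes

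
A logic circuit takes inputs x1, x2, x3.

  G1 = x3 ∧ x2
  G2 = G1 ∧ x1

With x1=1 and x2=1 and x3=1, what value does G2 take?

G1 = 1 ∧ 1 = 1
G2 = 1 ∧ 1 = 1

1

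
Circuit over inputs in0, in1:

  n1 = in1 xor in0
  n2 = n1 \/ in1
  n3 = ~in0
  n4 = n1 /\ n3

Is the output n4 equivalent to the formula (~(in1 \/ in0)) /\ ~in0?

No

n1 = in1 xor in0
n3 = ~in0
n4 = n1 /\ n3 = (in1 xor in0) /\ ~in0
At in0=0, in1=0: circuit gives 0, formula gives 1.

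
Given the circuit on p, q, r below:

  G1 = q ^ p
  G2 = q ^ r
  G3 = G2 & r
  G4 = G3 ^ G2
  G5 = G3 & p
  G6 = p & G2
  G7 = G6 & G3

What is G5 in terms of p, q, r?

((q ^ r) & r) & p

G2 = q ^ r
G3 = G2 & r = (q ^ r) & r
G5 = G3 & p = ((q ^ r) & r) & p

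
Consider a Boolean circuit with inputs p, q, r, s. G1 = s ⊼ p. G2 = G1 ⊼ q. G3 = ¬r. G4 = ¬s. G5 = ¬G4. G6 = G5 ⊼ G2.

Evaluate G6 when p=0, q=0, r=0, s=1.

G1 = 1 ⊼ 0 = 1
G2 = 1 ⊼ 0 = 1
G4 = ¬1 = 0
G5 = ¬0 = 1
G6 = 1 ⊼ 1 = 0

0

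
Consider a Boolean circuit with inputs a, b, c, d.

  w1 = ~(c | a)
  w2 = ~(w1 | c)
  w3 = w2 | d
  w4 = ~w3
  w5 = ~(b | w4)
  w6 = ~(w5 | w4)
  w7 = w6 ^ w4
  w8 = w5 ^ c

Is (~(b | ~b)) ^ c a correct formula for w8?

No

w1 = ~(c | a)
w2 = ~(w1 | c) = ~((~(c | a)) | c)
w3 = w2 | d = (~((~(c | a)) | c)) | d
w4 = ~w3 = ~((~((~(c | a)) | c)) | d)
w5 = ~(b | w4) = ~(b | ~((~((~(c | a)) | c)) | d))
w8 = w5 ^ c = (~(b | ~((~((~(c | a)) | c)) | d))) ^ c
At a=0, b=0, c=0, d=1: circuit gives 1, formula gives 0.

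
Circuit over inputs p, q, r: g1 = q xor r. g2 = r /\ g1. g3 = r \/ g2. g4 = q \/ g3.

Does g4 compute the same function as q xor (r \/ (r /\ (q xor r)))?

No

g1 = q xor r
g2 = r /\ g1 = r /\ (q xor r)
g3 = r \/ g2 = r \/ (r /\ (q xor r))
g4 = q \/ g3 = q \/ (r \/ (r /\ (q xor r)))
At p=0, q=1, r=1: circuit gives 1, formula gives 0.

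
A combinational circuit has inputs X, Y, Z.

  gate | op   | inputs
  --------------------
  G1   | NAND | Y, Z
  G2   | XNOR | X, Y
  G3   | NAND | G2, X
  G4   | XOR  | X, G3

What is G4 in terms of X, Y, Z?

X XOR ((X XNOR Y) NAND X)

G2 = X XNOR Y
G3 = G2 NAND X = (X XNOR Y) NAND X
G4 = X XOR G3 = X XOR ((X XNOR Y) NAND X)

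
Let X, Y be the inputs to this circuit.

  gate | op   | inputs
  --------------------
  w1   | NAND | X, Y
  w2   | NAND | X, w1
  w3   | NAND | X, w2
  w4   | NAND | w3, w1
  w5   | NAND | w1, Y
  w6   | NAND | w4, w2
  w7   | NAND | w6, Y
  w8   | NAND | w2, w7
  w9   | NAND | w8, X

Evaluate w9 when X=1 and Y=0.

w1 = 1 NAND 0 = 1
w2 = 1 NAND 1 = 0
w3 = 1 NAND 0 = 1
w4 = 1 NAND 1 = 0
w6 = 0 NAND 0 = 1
w7 = 1 NAND 0 = 1
w8 = 0 NAND 1 = 1
w9 = 1 NAND 1 = 0

0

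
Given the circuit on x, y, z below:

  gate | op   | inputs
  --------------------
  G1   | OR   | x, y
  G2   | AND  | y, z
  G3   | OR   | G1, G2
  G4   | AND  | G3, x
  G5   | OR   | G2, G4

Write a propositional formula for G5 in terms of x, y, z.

(y AND z) OR (((x OR y) OR (y AND z)) AND x)

G1 = x OR y
G2 = y AND z
G3 = G1 OR G2 = (x OR y) OR (y AND z)
G4 = G3 AND x = ((x OR y) OR (y AND z)) AND x
G5 = G2 OR G4 = (y AND z) OR (((x OR y) OR (y AND z)) AND x)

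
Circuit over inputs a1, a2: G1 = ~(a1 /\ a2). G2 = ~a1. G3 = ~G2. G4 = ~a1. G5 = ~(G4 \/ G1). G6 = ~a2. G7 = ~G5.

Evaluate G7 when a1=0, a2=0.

G1 = ~(0 /\ 0) = 1
G4 = ~0 = 1
G5 = ~(1 \/ 1) = 0
G7 = ~0 = 1

1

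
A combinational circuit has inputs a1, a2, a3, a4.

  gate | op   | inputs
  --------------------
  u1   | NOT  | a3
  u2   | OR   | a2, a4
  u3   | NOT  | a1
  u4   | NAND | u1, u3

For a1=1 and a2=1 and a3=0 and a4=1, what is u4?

1

u1 = NOT 0 = 1
u3 = NOT 1 = 0
u4 = 1 NAND 0 = 1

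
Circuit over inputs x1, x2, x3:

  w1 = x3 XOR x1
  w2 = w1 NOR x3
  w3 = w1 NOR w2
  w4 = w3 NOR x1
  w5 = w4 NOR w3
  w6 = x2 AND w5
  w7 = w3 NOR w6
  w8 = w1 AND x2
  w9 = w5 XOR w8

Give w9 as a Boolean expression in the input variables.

w1 = x3 XOR x1
w2 = w1 NOR x3 = (x3 XOR x1) NOR x3
w3 = w1 NOR w2 = (x3 XOR x1) NOR ((x3 XOR x1) NOR x3)
w4 = w3 NOR x1 = ((x3 XOR x1) NOR ((x3 XOR x1) NOR x3)) NOR x1
w5 = w4 NOR w3 = (((x3 XOR x1) NOR ((x3 XOR x1) NOR x3)) NOR x1) NOR ((x3 XOR x1) NOR ((x3 XOR x1) NOR x3))
w8 = w1 AND x2 = (x3 XOR x1) AND x2
w9 = w5 XOR w8 = ((((x3 XOR x1) NOR ((x3 XOR x1) NOR x3)) NOR x1) NOR ((x3 XOR x1) NOR ((x3 XOR x1) NOR x3))) XOR ((x3 XOR x1) AND x2)

((((x3 XOR x1) NOR ((x3 XOR x1) NOR x3)) NOR x1) NOR ((x3 XOR x1) NOR ((x3 XOR x1) NOR x3))) XOR ((x3 XOR x1) AND x2)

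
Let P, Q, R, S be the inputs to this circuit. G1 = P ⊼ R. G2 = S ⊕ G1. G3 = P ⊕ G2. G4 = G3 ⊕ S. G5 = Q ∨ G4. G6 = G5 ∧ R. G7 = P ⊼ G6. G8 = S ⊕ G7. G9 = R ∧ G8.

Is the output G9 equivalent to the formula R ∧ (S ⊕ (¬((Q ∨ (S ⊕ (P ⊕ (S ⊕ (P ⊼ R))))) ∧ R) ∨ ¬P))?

G1 = P ⊼ R
G2 = S ⊕ G1 = S ⊕ (P ⊼ R)
G3 = P ⊕ G2 = P ⊕ (S ⊕ (P ⊼ R))
G4 = G3 ⊕ S = (P ⊕ (S ⊕ (P ⊼ R))) ⊕ S
G5 = Q ∨ G4 = Q ∨ ((P ⊕ (S ⊕ (P ⊼ R))) ⊕ S)
G6 = G5 ∧ R = (Q ∨ ((P ⊕ (S ⊕ (P ⊼ R))) ⊕ S)) ∧ R
G7 = P ⊼ G6 = P ⊼ ((Q ∨ ((P ⊕ (S ⊕ (P ⊼ R))) ⊕ S)) ∧ R)
G8 = S ⊕ G7 = S ⊕ (P ⊼ ((Q ∨ ((P ⊕ (S ⊕ (P ⊼ R))) ⊕ S)) ∧ R))
G9 = R ∧ G8 = R ∧ (S ⊕ (P ⊼ ((Q ∨ ((P ⊕ (S ⊕ (P ⊼ R))) ⊕ S)) ∧ R)))
At P=0, Q=0, R=0, S=0: circuit gives 0, formula gives 0.
At P=0, Q=0, R=1, S=0: circuit gives 1, formula gives 1.
Agrees on all 16 inputs.

Yes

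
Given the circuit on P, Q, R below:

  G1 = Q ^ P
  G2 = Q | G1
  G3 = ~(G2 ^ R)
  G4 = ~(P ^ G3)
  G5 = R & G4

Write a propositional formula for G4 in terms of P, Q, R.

~(P ^ (~((Q | (Q ^ P)) ^ R)))

G1 = Q ^ P
G2 = Q | G1 = Q | (Q ^ P)
G3 = ~(G2 ^ R) = ~((Q | (Q ^ P)) ^ R)
G4 = ~(P ^ G3) = ~(P ^ (~((Q | (Q ^ P)) ^ R)))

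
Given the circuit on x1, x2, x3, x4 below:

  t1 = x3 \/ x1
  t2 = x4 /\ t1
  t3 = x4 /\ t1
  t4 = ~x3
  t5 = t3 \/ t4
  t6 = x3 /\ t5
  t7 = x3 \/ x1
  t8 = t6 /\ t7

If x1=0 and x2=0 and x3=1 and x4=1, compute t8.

t1 = 1 \/ 0 = 1
t3 = 1 /\ 1 = 1
t4 = ~1 = 0
t5 = 1 \/ 0 = 1
t6 = 1 /\ 1 = 1
t7 = 1 \/ 0 = 1
t8 = 1 /\ 1 = 1

1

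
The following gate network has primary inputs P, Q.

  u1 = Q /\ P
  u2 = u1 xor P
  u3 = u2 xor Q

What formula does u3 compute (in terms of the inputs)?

u1 = Q /\ P
u2 = u1 xor P = (Q /\ P) xor P
u3 = u2 xor Q = ((Q /\ P) xor P) xor Q

((Q /\ P) xor P) xor Q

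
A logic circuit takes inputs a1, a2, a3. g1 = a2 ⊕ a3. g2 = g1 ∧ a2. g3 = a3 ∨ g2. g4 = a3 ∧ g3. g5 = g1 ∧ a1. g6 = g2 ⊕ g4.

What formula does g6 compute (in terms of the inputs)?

((a2 ⊕ a3) ∧ a2) ⊕ (a3 ∧ (a3 ∨ ((a2 ⊕ a3) ∧ a2)))

g1 = a2 ⊕ a3
g2 = g1 ∧ a2 = (a2 ⊕ a3) ∧ a2
g3 = a3 ∨ g2 = a3 ∨ ((a2 ⊕ a3) ∧ a2)
g4 = a3 ∧ g3 = a3 ∧ (a3 ∨ ((a2 ⊕ a3) ∧ a2))
g6 = g2 ⊕ g4 = ((a2 ⊕ a3) ∧ a2) ⊕ (a3 ∧ (a3 ∨ ((a2 ⊕ a3) ∧ a2)))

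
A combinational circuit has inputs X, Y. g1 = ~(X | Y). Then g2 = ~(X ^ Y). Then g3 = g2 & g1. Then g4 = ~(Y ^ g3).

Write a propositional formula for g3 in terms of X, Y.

(~(X ^ Y)) & (~(X | Y))

g1 = ~(X | Y)
g2 = ~(X ^ Y)
g3 = g2 & g1 = (~(X ^ Y)) & (~(X | Y))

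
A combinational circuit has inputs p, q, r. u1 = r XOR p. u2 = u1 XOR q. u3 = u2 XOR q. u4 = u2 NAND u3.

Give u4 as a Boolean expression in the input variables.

((r XOR p) XOR q) NAND (((r XOR p) XOR q) XOR q)

u1 = r XOR p
u2 = u1 XOR q = (r XOR p) XOR q
u3 = u2 XOR q = ((r XOR p) XOR q) XOR q
u4 = u2 NAND u3 = ((r XOR p) XOR q) NAND (((r XOR p) XOR q) XOR q)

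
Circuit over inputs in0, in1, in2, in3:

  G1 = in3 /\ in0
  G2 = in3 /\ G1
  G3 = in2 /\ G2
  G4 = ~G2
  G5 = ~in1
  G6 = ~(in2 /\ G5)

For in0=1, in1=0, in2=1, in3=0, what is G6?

0

G5 = ~0 = 1
G6 = ~(1 /\ 1) = 0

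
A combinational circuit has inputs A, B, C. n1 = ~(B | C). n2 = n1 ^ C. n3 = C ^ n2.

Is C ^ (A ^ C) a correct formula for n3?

n1 = ~(B | C)
n2 = n1 ^ C = (~(B | C)) ^ C
n3 = C ^ n2 = C ^ ((~(B | C)) ^ C)
At A=0, B=0, C=0: circuit gives 1, formula gives 0.

No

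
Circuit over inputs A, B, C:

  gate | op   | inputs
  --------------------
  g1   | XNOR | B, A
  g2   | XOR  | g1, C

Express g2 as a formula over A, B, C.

g1 = B XNOR A
g2 = g1 XOR C = (B XNOR A) XOR C

(B XNOR A) XOR C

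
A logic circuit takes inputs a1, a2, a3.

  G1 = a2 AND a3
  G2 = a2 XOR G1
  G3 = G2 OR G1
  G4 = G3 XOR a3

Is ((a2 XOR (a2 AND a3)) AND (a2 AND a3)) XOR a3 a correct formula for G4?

G1 = a2 AND a3
G2 = a2 XOR G1 = a2 XOR (a2 AND a3)
G3 = G2 OR G1 = (a2 XOR (a2 AND a3)) OR (a2 AND a3)
G4 = G3 XOR a3 = ((a2 XOR (a2 AND a3)) OR (a2 AND a3)) XOR a3
At a1=0, a2=1, a3=0: circuit gives 1, formula gives 0.

No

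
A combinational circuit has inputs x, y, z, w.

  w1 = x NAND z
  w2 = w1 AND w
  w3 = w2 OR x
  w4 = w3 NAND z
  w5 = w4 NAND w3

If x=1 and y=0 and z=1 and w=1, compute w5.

1

w1 = 1 NAND 1 = 0
w2 = 0 AND 1 = 0
w3 = 0 OR 1 = 1
w4 = 1 NAND 1 = 0
w5 = 0 NAND 1 = 1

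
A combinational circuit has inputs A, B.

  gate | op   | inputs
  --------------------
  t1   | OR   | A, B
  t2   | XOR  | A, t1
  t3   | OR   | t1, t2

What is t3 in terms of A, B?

(A OR B) OR (A XOR (A OR B))

t1 = A OR B
t2 = A XOR t1 = A XOR (A OR B)
t3 = t1 OR t2 = (A OR B) OR (A XOR (A OR B))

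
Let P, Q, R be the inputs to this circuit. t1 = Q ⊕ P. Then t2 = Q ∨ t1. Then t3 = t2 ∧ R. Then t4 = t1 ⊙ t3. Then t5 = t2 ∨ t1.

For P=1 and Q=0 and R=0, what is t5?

t1 = 0 ⊕ 1 = 1
t2 = 0 ∨ 1 = 1
t5 = 1 ∨ 1 = 1

1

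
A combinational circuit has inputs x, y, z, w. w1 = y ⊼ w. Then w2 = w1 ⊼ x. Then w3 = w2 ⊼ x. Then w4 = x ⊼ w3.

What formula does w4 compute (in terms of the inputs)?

w1 = y ⊼ w
w2 = w1 ⊼ x = (y ⊼ w) ⊼ x
w3 = w2 ⊼ x = ((y ⊼ w) ⊼ x) ⊼ x
w4 = x ⊼ w3 = x ⊼ (((y ⊼ w) ⊼ x) ⊼ x)

x ⊼ (((y ⊼ w) ⊼ x) ⊼ x)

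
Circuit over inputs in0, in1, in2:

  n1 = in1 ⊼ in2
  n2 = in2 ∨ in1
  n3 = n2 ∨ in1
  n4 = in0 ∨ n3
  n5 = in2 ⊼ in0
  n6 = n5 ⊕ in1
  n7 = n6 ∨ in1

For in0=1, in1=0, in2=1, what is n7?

n5 = 1 ⊼ 1 = 0
n6 = 0 ⊕ 0 = 0
n7 = 0 ∨ 0 = 0

0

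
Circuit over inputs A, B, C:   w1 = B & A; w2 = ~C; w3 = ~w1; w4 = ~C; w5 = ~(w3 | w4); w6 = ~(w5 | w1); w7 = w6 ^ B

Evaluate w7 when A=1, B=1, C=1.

w1 = 1 & 1 = 1
w3 = ~1 = 0
w4 = ~1 = 0
w5 = ~(0 | 0) = 1
w6 = ~(1 | 1) = 0
w7 = 0 ^ 1 = 1

1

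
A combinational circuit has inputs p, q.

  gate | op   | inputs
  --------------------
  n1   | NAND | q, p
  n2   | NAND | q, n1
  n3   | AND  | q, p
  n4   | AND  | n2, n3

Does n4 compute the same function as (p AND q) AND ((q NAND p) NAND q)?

n1 = q NAND p
n2 = q NAND n1 = q NAND (q NAND p)
n3 = q AND p
n4 = n2 AND n3 = (q NAND (q NAND p)) AND (q AND p)
At p=0, q=0: circuit gives 0, formula gives 0.
At p=1, q=1: circuit gives 1, formula gives 1.
Agrees on all 4 inputs.

Yes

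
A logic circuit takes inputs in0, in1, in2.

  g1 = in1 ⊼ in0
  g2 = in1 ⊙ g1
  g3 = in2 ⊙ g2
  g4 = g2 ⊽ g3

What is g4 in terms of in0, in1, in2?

(in1 ⊙ (in1 ⊼ in0)) ⊽ (in2 ⊙ (in1 ⊙ (in1 ⊼ in0)))

g1 = in1 ⊼ in0
g2 = in1 ⊙ g1 = in1 ⊙ (in1 ⊼ in0)
g3 = in2 ⊙ g2 = in2 ⊙ (in1 ⊙ (in1 ⊼ in0))
g4 = g2 ⊽ g3 = (in1 ⊙ (in1 ⊼ in0)) ⊽ (in2 ⊙ (in1 ⊙ (in1 ⊼ in0)))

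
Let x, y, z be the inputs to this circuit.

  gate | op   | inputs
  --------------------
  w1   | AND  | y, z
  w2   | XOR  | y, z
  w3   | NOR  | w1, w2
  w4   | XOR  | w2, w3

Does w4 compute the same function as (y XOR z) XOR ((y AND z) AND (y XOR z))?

No

w1 = y AND z
w2 = y XOR z
w3 = w1 NOR w2 = (y AND z) NOR (y XOR z)
w4 = w2 XOR w3 = (y XOR z) XOR ((y AND z) NOR (y XOR z))
At x=0, y=0, z=0: circuit gives 1, formula gives 0.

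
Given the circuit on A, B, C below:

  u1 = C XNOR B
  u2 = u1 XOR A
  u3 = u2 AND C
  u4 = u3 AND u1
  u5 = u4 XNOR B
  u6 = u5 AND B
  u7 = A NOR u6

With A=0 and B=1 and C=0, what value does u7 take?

1

u1 = 0 XNOR 1 = 0
u2 = 0 XOR 0 = 0
u3 = 0 AND 0 = 0
u4 = 0 AND 0 = 0
u5 = 0 XNOR 1 = 0
u6 = 0 AND 1 = 0
u7 = 0 NOR 0 = 1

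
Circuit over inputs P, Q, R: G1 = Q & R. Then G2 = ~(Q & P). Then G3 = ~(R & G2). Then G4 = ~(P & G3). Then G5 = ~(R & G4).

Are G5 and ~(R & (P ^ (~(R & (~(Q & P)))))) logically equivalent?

G2 = ~(Q & P)
G3 = ~(R & G2) = ~(R & (~(Q & P)))
G4 = ~(P & G3) = ~(P & (~(R & (~(Q & P)))))
G5 = ~(R & G4) = ~(R & (~(P & (~(R & (~(Q & P)))))))
At P=0, Q=0, R=1: circuit gives 0, formula gives 1.

No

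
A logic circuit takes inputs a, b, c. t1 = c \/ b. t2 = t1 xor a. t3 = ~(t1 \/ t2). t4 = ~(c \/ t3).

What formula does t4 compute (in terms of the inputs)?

t1 = c \/ b
t2 = t1 xor a = (c \/ b) xor a
t3 = ~(t1 \/ t2) = ~((c \/ b) \/ ((c \/ b) xor a))
t4 = ~(c \/ t3) = ~(c \/ (~((c \/ b) \/ ((c \/ b) xor a))))

~(c \/ (~((c \/ b) \/ ((c \/ b) xor a))))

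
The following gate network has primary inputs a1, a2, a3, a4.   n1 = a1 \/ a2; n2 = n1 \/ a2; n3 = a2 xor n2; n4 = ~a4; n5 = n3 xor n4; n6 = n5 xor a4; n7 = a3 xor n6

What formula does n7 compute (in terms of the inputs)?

a3 xor (((a2 xor ((a1 \/ a2) \/ a2)) xor ~a4) xor a4)

n1 = a1 \/ a2
n2 = n1 \/ a2 = (a1 \/ a2) \/ a2
n3 = a2 xor n2 = a2 xor ((a1 \/ a2) \/ a2)
n4 = ~a4
n5 = n3 xor n4 = (a2 xor ((a1 \/ a2) \/ a2)) xor ~a4
n6 = n5 xor a4 = ((a2 xor ((a1 \/ a2) \/ a2)) xor ~a4) xor a4
n7 = a3 xor n6 = a3 xor (((a2 xor ((a1 \/ a2) \/ a2)) xor ~a4) xor a4)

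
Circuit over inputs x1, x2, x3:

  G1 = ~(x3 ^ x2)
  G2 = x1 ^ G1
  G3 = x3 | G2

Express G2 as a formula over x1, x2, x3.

x1 ^ (~(x3 ^ x2))

G1 = ~(x3 ^ x2)
G2 = x1 ^ G1 = x1 ^ (~(x3 ^ x2))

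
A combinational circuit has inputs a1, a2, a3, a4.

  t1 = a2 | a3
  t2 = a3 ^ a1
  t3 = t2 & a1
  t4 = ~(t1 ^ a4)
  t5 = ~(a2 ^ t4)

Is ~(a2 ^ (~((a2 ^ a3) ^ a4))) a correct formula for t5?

No

t1 = a2 | a3
t4 = ~(t1 ^ a4) = ~((a2 | a3) ^ a4)
t5 = ~(a2 ^ t4) = ~(a2 ^ (~((a2 | a3) ^ a4)))
At a1=0, a2=1, a3=1, a4=0: circuit gives 0, formula gives 1.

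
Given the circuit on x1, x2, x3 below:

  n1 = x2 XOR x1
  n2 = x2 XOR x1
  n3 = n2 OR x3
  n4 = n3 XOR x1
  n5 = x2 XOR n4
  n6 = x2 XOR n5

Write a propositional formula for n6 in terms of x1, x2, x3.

x2 XOR (x2 XOR (((x2 XOR x1) OR x3) XOR x1))

n2 = x2 XOR x1
n3 = n2 OR x3 = (x2 XOR x1) OR x3
n4 = n3 XOR x1 = ((x2 XOR x1) OR x3) XOR x1
n5 = x2 XOR n4 = x2 XOR (((x2 XOR x1) OR x3) XOR x1)
n6 = x2 XOR n5 = x2 XOR (x2 XOR (((x2 XOR x1) OR x3) XOR x1))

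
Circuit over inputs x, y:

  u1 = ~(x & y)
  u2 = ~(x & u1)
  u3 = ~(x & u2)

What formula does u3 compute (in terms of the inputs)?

~(x & (~(x & (~(x & y)))))

u1 = ~(x & y)
u2 = ~(x & u1) = ~(x & (~(x & y)))
u3 = ~(x & u2) = ~(x & (~(x & (~(x & y)))))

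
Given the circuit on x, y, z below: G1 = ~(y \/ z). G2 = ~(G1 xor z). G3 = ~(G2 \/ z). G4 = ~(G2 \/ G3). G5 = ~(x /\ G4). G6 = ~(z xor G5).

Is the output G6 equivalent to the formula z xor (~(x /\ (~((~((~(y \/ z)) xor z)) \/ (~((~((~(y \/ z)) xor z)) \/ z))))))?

No

G1 = ~(y \/ z)
G2 = ~(G1 xor z) = ~((~(y \/ z)) xor z)
G3 = ~(G2 \/ z) = ~((~((~(y \/ z)) xor z)) \/ z)
G4 = ~(G2 \/ G3) = ~((~((~(y \/ z)) xor z)) \/ (~((~((~(y \/ z)) xor z)) \/ z)))
G5 = ~(x /\ G4) = ~(x /\ (~((~((~(y \/ z)) xor z)) \/ (~((~((~(y \/ z)) xor z)) \/ z)))))
G6 = ~(z xor G5) = ~(z xor (~(x /\ (~((~((~(y \/ z)) xor z)) \/ (~((~((~(y \/ z)) xor z)) \/ z)))))))
At x=0, y=0, z=0: circuit gives 0, formula gives 1.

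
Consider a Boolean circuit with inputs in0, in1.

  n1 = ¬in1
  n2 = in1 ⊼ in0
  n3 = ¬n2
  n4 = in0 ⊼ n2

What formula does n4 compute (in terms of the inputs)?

n2 = in1 ⊼ in0
n4 = in0 ⊼ n2 = in0 ⊼ (in1 ⊼ in0)

in0 ⊼ (in1 ⊼ in0)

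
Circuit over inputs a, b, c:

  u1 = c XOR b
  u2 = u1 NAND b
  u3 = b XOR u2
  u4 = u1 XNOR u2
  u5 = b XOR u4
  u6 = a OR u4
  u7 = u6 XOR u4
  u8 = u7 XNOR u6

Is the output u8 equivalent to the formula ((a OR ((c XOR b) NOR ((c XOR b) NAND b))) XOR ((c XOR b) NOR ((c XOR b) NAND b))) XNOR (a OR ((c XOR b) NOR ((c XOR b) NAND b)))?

u1 = c XOR b
u2 = u1 NAND b = (c XOR b) NAND b
u4 = u1 XNOR u2 = (c XOR b) XNOR ((c XOR b) NAND b)
u6 = a OR u4 = a OR ((c XOR b) XNOR ((c XOR b) NAND b))
u7 = u6 XOR u4 = (a OR ((c XOR b) XNOR ((c XOR b) NAND b))) XOR ((c XOR b) XNOR ((c XOR b) NAND b))
u8 = u7 XNOR u6 = ((a OR ((c XOR b) XNOR ((c XOR b) NAND b))) XOR ((c XOR b) XNOR ((c XOR b) NAND b))) XNOR (a OR ((c XOR b) XNOR ((c XOR b) NAND b)))
At a=0, b=0, c=1: circuit gives 0, formula gives 1.

No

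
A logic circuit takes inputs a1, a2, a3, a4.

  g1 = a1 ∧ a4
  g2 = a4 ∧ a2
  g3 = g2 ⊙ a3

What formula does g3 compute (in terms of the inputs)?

(a4 ∧ a2) ⊙ a3

g2 = a4 ∧ a2
g3 = g2 ⊙ a3 = (a4 ∧ a2) ⊙ a3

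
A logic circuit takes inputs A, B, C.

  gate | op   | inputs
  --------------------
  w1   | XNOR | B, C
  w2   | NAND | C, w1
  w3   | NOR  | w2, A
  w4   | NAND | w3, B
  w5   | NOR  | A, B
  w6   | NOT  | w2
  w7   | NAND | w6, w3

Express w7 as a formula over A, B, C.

NOT (C NAND (B XNOR C)) NAND ((C NAND (B XNOR C)) NOR A)

w1 = B XNOR C
w2 = C NAND w1 = C NAND (B XNOR C)
w3 = w2 NOR A = (C NAND (B XNOR C)) NOR A
w6 = NOT w2 = NOT (C NAND (B XNOR C))
w7 = w6 NAND w3 = NOT (C NAND (B XNOR C)) NAND ((C NAND (B XNOR C)) NOR A)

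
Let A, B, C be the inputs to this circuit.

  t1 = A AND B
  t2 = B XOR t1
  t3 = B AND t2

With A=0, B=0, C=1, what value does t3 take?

0

t1 = 0 AND 0 = 0
t2 = 0 XOR 0 = 0
t3 = 0 AND 0 = 0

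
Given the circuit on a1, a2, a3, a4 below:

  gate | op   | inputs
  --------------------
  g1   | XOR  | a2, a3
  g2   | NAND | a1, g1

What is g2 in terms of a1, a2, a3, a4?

g1 = a2 XOR a3
g2 = a1 NAND g1 = a1 NAND (a2 XOR a3)

a1 NAND (a2 XOR a3)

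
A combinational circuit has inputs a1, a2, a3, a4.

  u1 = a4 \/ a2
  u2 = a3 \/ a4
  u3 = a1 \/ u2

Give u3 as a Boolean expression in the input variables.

a1 \/ (a3 \/ a4)

u2 = a3 \/ a4
u3 = a1 \/ u2 = a1 \/ (a3 \/ a4)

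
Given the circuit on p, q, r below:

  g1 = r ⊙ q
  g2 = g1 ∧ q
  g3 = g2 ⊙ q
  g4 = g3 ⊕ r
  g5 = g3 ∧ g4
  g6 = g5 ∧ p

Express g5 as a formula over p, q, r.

g1 = r ⊙ q
g2 = g1 ∧ q = (r ⊙ q) ∧ q
g3 = g2 ⊙ q = ((r ⊙ q) ∧ q) ⊙ q
g4 = g3 ⊕ r = (((r ⊙ q) ∧ q) ⊙ q) ⊕ r
g5 = g3 ∧ g4 = (((r ⊙ q) ∧ q) ⊙ q) ∧ ((((r ⊙ q) ∧ q) ⊙ q) ⊕ r)

(((r ⊙ q) ∧ q) ⊙ q) ∧ ((((r ⊙ q) ∧ q) ⊙ q) ⊕ r)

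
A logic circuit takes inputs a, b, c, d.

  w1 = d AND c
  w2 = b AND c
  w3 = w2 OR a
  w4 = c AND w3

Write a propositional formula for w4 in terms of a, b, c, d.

w2 = b AND c
w3 = w2 OR a = (b AND c) OR a
w4 = c AND w3 = c AND ((b AND c) OR a)

c AND ((b AND c) OR a)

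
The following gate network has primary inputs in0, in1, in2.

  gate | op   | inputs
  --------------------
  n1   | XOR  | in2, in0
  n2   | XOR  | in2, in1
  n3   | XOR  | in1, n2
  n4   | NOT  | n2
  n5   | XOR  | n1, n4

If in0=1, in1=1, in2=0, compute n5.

1

n1 = 0 XOR 1 = 1
n2 = 0 XOR 1 = 1
n4 = NOT 1 = 0
n5 = 1 XOR 0 = 1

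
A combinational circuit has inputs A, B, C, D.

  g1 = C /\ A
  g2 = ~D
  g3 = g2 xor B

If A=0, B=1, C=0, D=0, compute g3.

0

g2 = ~0 = 1
g3 = 1 xor 1 = 0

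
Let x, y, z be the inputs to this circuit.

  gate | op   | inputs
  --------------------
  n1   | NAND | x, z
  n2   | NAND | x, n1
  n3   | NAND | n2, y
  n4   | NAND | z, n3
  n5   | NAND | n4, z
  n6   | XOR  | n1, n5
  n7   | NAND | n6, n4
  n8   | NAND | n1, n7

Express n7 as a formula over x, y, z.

((x NAND z) XOR ((z NAND ((x NAND (x NAND z)) NAND y)) NAND z)) NAND (z NAND ((x NAND (x NAND z)) NAND y))

n1 = x NAND z
n2 = x NAND n1 = x NAND (x NAND z)
n3 = n2 NAND y = (x NAND (x NAND z)) NAND y
n4 = z NAND n3 = z NAND ((x NAND (x NAND z)) NAND y)
n5 = n4 NAND z = (z NAND ((x NAND (x NAND z)) NAND y)) NAND z
n6 = n1 XOR n5 = (x NAND z) XOR ((z NAND ((x NAND (x NAND z)) NAND y)) NAND z)
n7 = n6 NAND n4 = ((x NAND z) XOR ((z NAND ((x NAND (x NAND z)) NAND y)) NAND z)) NAND (z NAND ((x NAND (x NAND z)) NAND y))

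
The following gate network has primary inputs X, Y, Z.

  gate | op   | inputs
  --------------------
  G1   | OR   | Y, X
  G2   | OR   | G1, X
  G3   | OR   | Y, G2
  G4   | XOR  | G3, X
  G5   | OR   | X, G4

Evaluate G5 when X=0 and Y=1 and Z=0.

1

G1 = 1 OR 0 = 1
G2 = 1 OR 0 = 1
G3 = 1 OR 1 = 1
G4 = 1 XOR 0 = 1
G5 = 0 OR 1 = 1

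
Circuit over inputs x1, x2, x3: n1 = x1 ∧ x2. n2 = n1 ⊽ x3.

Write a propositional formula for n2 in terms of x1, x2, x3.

n1 = x1 ∧ x2
n2 = n1 ⊽ x3 = (x1 ∧ x2) ⊽ x3

(x1 ∧ x2) ⊽ x3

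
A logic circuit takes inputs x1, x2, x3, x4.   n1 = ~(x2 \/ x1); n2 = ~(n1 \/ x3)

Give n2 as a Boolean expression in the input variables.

n1 = ~(x2 \/ x1)
n2 = ~(n1 \/ x3) = ~((~(x2 \/ x1)) \/ x3)

~((~(x2 \/ x1)) \/ x3)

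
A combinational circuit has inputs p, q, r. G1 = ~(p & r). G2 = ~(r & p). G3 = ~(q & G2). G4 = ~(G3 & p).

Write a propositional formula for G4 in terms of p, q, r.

G2 = ~(r & p)
G3 = ~(q & G2) = ~(q & (~(r & p)))
G4 = ~(G3 & p) = ~((~(q & (~(r & p)))) & p)

~((~(q & (~(r & p)))) & p)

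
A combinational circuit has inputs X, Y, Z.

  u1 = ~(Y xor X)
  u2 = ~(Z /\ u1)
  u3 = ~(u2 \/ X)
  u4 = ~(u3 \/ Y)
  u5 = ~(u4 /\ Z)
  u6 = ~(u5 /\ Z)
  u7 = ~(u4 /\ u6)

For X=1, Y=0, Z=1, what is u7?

0

u1 = ~(0 xor 1) = 0
u2 = ~(1 /\ 0) = 1
u3 = ~(1 \/ 1) = 0
u4 = ~(0 \/ 0) = 1
u5 = ~(1 /\ 1) = 0
u6 = ~(0 /\ 1) = 1
u7 = ~(1 /\ 1) = 0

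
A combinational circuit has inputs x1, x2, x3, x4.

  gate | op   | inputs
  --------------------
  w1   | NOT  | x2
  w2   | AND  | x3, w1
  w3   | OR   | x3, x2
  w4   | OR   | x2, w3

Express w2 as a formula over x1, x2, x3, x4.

x3 AND NOT x2

w1 = NOT x2
w2 = x3 AND w1 = x3 AND NOT x2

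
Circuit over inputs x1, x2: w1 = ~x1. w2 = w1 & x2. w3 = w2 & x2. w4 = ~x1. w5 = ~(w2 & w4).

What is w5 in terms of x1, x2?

w1 = ~x1
w2 = w1 & x2 = ~x1 & x2
w4 = ~x1
w5 = ~(w2 & w4) = ~((~x1 & x2) & ~x1)

~((~x1 & x2) & ~x1)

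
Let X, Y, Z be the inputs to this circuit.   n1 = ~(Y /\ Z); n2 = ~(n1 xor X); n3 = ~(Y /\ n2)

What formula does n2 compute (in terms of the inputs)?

~((~(Y /\ Z)) xor X)

n1 = ~(Y /\ Z)
n2 = ~(n1 xor X) = ~((~(Y /\ Z)) xor X)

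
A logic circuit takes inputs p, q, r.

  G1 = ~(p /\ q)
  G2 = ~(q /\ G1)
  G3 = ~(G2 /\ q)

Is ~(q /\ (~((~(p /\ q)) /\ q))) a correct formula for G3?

Yes

G1 = ~(p /\ q)
G2 = ~(q /\ G1) = ~(q /\ (~(p /\ q)))
G3 = ~(G2 /\ q) = ~((~(q /\ (~(p /\ q)))) /\ q)
At p=1, q=1, r=0: circuit gives 0, formula gives 0.
At p=0, q=0, r=0: circuit gives 1, formula gives 1.
Agrees on all 8 inputs.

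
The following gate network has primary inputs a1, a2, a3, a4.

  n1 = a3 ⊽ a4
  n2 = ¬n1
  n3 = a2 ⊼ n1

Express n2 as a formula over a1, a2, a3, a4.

n1 = a3 ⊽ a4
n2 = ¬n1 = ¬(a3 ⊽ a4)

¬(a3 ⊽ a4)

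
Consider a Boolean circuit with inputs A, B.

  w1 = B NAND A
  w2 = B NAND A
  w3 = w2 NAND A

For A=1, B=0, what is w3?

0

w2 = 0 NAND 1 = 1
w3 = 1 NAND 1 = 0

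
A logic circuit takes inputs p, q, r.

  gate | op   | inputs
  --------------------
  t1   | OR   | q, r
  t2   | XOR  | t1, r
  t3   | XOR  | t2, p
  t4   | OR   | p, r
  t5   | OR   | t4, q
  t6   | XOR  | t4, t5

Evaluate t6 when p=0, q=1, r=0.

1

t4 = 0 OR 0 = 0
t5 = 0 OR 1 = 1
t6 = 0 XOR 1 = 1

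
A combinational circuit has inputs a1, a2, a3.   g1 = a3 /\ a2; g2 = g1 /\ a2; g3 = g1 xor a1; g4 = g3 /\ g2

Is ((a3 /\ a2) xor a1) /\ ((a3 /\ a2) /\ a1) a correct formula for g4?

g1 = a3 /\ a2
g2 = g1 /\ a2 = (a3 /\ a2) /\ a2
g3 = g1 xor a1 = (a3 /\ a2) xor a1
g4 = g3 /\ g2 = ((a3 /\ a2) xor a1) /\ ((a3 /\ a2) /\ a2)
At a1=0, a2=1, a3=1: circuit gives 1, formula gives 0.

No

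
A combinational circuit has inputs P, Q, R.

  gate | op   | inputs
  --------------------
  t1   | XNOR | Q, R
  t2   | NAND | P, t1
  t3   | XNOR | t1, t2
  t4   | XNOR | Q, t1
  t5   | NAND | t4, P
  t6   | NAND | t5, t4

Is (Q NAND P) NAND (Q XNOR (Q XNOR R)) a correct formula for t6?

t1 = Q XNOR R
t4 = Q XNOR t1 = Q XNOR (Q XNOR R)
t5 = t4 NAND P = (Q XNOR (Q XNOR R)) NAND P
t6 = t5 NAND t4 = ((Q XNOR (Q XNOR R)) NAND P) NAND (Q XNOR (Q XNOR R))
At P=1, Q=0, R=1: circuit gives 1, formula gives 0.

No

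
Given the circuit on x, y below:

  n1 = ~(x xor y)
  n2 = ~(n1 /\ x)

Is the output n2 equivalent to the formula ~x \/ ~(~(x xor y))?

n1 = ~(x xor y)
n2 = ~(n1 /\ x) = ~((~(x xor y)) /\ x)
At x=1, y=1: circuit gives 0, formula gives 0.
At x=0, y=0: circuit gives 1, formula gives 1.
Agrees on all 4 inputs.

Yes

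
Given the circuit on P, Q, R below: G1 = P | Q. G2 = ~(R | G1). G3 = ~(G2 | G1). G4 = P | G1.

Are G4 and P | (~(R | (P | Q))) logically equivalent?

No

G1 = P | Q
G4 = P | G1 = P | (P | Q)
At P=0, Q=0, R=0: circuit gives 0, formula gives 1.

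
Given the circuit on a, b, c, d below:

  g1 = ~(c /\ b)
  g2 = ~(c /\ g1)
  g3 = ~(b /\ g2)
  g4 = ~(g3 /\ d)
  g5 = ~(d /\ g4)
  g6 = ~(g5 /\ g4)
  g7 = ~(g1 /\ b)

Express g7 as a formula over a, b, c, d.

g1 = ~(c /\ b)
g7 = ~(g1 /\ b) = ~((~(c /\ b)) /\ b)

~((~(c /\ b)) /\ b)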